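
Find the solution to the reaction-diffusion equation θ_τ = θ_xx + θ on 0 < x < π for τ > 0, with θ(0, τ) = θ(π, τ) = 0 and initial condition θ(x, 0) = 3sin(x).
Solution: Substitute θ = exp(τ)u.
Then θ_τ = exp(τ)(u_τ + u), θ_xx = exp(τ)u_xx; substituting and dividing by exp(τ), the lower-order terms cancel: u_τ = u_xx (standard heat equation).
Data for u: u(x,0) = θ(x,0) = 3sin(x). The boundary conditions carry over: u(0,τ) = u(π,τ) = 0.
Separating variables: u = Σ c_n exp(-n²τ) sin(nx). From u(x,0) = 3sin(x): c_1=3.
So u(x,τ) = 3exp(-τ)sin(x), and θ(x,τ) = exp(τ)u(x,τ).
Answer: θ(x, τ) = 3sin(x)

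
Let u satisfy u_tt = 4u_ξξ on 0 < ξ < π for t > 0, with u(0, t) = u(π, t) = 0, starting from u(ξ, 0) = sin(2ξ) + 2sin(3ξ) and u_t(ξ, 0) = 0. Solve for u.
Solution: Using separation of variables u = X(ξ)T(t):
Eigenfunctions: sin(nξ), n = 1, 2, 3, ...
General solution: u(ξ, t) = Σ [A_n cos(2n t) + B_n sin(2n t)] sin(nξ)
From u(ξ,0) = sin(2ξ) + 2sin(3ξ): A_2=1, A_3=2. From u_t(ξ,0) = 0: all B_n = 0.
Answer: u(ξ, t) = sin(2ξ)cos(4t) + 2sin(3ξ)cos(6t)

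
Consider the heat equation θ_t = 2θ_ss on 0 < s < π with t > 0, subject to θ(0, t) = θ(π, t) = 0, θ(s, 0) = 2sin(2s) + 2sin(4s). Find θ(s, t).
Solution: Using separation of variables θ = X(s)G(t):
Eigenfunctions: sin(ns), n = 1, 2, 3, ...
General solution: θ(s, t) = Σ c_n sin(ns) exp(-2n² t)
Matching θ(s,0) = 2sin(2s) + 2sin(4s) term by term: c_2=2, c_4=2.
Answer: θ(s, t) = 2exp(-8t)sin(2s) + 2exp(-32t)sin(4s)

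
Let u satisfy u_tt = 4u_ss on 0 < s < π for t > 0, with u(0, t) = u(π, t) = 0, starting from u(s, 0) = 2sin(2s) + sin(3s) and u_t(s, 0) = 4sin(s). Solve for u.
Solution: Using separation of variables u = X(s)T(t):
Eigenfunctions: sin(ns), n = 1, 2, 3, ...
General solution: u(s, t) = Σ [A_n cos(2n t) + B_n sin(2n t)] sin(ns)
From u(s,0) = 2sin(2s) + sin(3s): A_2=2, A_3=1. From u_t(s,0) = 4sin(s), using u_t(s,0) = Σ ω_n B_n sin(ns) with ω_n = 2n: B_1 = 4/2 = 2.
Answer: u(s, t) = 2sin(s)sin(2t) + 2sin(2s)cos(4t) + sin(3s)cos(6t)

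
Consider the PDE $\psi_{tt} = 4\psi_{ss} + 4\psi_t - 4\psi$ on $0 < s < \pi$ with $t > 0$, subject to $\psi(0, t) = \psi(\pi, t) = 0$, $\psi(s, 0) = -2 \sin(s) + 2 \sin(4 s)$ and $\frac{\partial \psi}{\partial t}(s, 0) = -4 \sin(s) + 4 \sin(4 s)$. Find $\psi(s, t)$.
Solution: Substitute $\psi = e^{2t}u$, i.e. $u = e^{-2t}\psi$.
By the product rule, $\psi_t = e^{2t}(u_t + 2u)$, $\psi_{tt} = e^{2t}(u_{tt} + 4u_t + 4u)$, $\psi_{ss} = e^{2t}u_{ss}$.
Substituting into the PDE and dividing by $e^{2t}$: $u_{tt} + 4u_t + 4u = 4u_{ss} + 4(u_t + 2u) - 4u$.
The lower-order terms cancel, leaving the standard wave equation $u_{tt} = 4u_{ss}$.
Initial data for $u$: $u(s,0) = \psi(s,0) = -2 \sin(s) + 2 \sin(4 s)$; $u_t(s,0) = \psi_t(s,0) - 2\psi(s,0) = 0$. The boundary conditions carry over: $u(0,t) = u(\pi,t) = 0$.
Solve for $u$:
  Using separation of variables $u = X(s)T(t)$:
  Eigenfunctions: $\sin(ns)$, $n = 1, 2, 3, \ldots$
  General solution: $u(s, t) = \sum [A_n \cos(2n t) + B_n \sin(2n t)] \sin(ns)$
  From $u(s,0) = -2 \sin(s) + 2 \sin(4 s)$: $A_1=-2, A_4=2$. From $u_t(s,0) = 0$: all $B_n = 0$.
Hence $u(s,t) = -2 \sin(s) \cos(2 t) + 2 \sin(4 s) \cos(8 t)$.
Transform back: $\psi(s,t) = e^{2t}u(s,t)$.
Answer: $\psi(s, t) = -2 e^{2 t} \sin(s) \cos(2 t) + 2 e^{2 t} \sin(4 s) \cos(8 t)$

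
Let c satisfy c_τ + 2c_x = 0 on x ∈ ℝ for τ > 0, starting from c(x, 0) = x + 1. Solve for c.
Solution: By method of characteristics (waves move right with speed 2):
Along characteristics x - 2τ = const, c is constant, so c(x,τ) = f(x - 2τ) with f = c(·, 0).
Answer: c(x, τ) = x - 2τ + 1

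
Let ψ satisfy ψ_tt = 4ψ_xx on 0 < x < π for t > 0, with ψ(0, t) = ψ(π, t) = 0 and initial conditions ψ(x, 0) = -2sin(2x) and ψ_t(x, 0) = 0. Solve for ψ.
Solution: Using separation of variables ψ = X(x)T(t):
Eigenfunctions: sin(nx), n = 1, 2, 3, ...
General solution: ψ(x, t) = Σ [A_n cos(2n t) + B_n sin(2n t)] sin(nx)
From ψ(x,0) = -2sin(2x): A_2=-2. From ψ_t(x,0) = 0: all B_n = 0.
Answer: ψ(x, t) = -2sin(2x)cos(4t)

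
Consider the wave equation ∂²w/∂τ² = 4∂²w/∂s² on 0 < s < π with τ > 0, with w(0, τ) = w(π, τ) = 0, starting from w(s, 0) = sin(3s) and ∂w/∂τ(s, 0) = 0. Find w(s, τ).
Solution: Using separation of variables w = X(s)T(τ):
Eigenfunctions: sin(ns), n = 1, 2, 3, ...
General solution: w(s, τ) = Σ [A_n cos(2n τ) + B_n sin(2n τ)] sin(ns)
From w(s,0) = sin(3s): A_3=1. From w_τ(s,0) = 0: all B_n = 0.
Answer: w(s, τ) = sin(3s)cos(6τ)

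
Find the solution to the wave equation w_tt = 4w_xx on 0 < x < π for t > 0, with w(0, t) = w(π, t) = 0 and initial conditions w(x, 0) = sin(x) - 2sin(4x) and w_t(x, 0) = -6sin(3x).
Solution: Using separation of variables w = X(x)T(t):
Eigenfunctions: sin(nx), n = 1, 2, 3, ...
General solution: w(x, t) = Σ [A_n cos(2n t) + B_n sin(2n t)] sin(nx)
From w(x,0) = sin(x) - 2sin(4x): A_1=1, A_4=-2. From w_t(x,0) = -6sin(3x), using w_t(x,0) = Σ ω_n B_n sin(nx) with ω_n = 2n: B_3 = (-6)/6 = -1.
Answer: w(x, t) = -sin(6t)sin(3x) + sin(x)cos(2t) - 2sin(4x)cos(8t)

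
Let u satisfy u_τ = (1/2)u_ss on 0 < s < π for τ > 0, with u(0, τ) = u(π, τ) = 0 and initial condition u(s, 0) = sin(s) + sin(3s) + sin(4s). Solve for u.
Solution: Separating variables: u = Σ c_n exp(-n²τ/2) sin(ns). From u(s,0) = sin(s) + sin(3s) + sin(4s): c_1=1, c_3=1, c_4=1.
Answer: u(s, τ) = exp(-8τ)sin(4s) + exp(-τ/2)sin(s) + exp(-9τ/2)sin(3s)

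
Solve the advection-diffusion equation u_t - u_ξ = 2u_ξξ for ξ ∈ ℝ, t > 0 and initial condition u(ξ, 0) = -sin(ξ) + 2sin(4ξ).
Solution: Change to a moving frame: let η = ξ + t, σ = t and write u(ξ,t) = w(η,σ).
By the chain rule u_t = w_σ + w_η, u_ξ = w_η, u_ξξ = w_ηη.
Then u_t - u_ξ = w_σ: the advection term cancels and the PDE becomes the heat equation w_σ = 2w_ηη on η ∈ ℝ.
Initial data: w(η,0) = u(η,0) = -sin(η) + 2sin(4η).
On η ∈ ℝ each mode satisfies (sin(nη))″ = -n² sin(nη), so exp(-2n²σ) sin(nη) solves the heat equation; by superposition w(η,σ) = Σ c_n exp(-2n²σ) sin(nη).
Reading off the coefficients: c_1=-1, c_4=2, so w(η,σ) = -exp(-2σ)sin(η) + 2exp(-32σ)sin(4η).
Substituting back η = ξ + t, σ = t: u(ξ,t) = w(ξ + t, t).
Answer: u(ξ, t) = -exp(-2t)sin(t + ξ) + 2exp(-32t)sin(4t + 4ξ)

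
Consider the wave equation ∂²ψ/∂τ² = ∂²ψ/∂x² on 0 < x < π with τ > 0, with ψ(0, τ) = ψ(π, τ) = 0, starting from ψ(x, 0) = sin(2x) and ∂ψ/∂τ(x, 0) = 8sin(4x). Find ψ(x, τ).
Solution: Separating variables: ψ = Σ [A_n cos(ω_n τ) + B_n sin(ω_n τ)] sin(nx), ω_n = n. From ICs (B_n = velocity coefficient / ω_n): A_2=1, B_4=2.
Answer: ψ(x, τ) = sin(2x)cos(2τ) + 2sin(4x)sin(4τ)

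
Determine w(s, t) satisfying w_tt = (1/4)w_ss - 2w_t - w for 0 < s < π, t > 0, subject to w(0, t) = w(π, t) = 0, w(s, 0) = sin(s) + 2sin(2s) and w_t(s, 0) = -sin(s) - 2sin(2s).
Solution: Substitute w = exp(-t)u.
Then w_t = exp(-t)(u_t - u), w_tt = exp(-t)(u_tt - 2u_t + u), w_ss = exp(-t)u_ss; substituting and dividing by exp(-t), the lower-order terms cancel: u_tt = (1/4)u_ss (standard wave equation).
Data for u: u(s,0) = w(s,0) = sin(s) + 2sin(2s); u_t(s,0) = w_t(s,0) + w(s,0) = 0. The boundary conditions carry over: u(0,t) = u(π,t) = 0.
Separating variables: u = Σ [A_n cos(ω_n t) + B_n sin(ω_n t)] sin(ns), ω_n = n/2. From ICs: A_1=1, A_2=2.
So u(s,t) = sin(s)cos(t/2) + 2sin(2s)cos(t), and w(s,t) = exp(-t)u(s,t).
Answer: w(s, t) = exp(-t)sin(s)cos(t/2) + 2exp(-t)sin(2s)cos(t)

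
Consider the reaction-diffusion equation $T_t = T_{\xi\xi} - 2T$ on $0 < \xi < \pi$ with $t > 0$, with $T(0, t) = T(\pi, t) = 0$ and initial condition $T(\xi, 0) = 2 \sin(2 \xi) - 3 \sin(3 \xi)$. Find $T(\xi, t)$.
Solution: Substitute $T = e^{-2t}u$, i.e. $u = e^{2t}T$.
By the product rule, $T_t = e^{-2t}(u_t - 2u)$, $T_{\xi\xi} = e^{-2t}u_{\xi\xi}$.
Substituting into the PDE and dividing by $e^{-2t}$: $u_t - 2u = u_{\xi\xi} - 2u$.
The lower-order terms cancel, leaving the standard heat equation $u_t = u_{\xi\xi}$.
Initial data for $u$: $u(\xi,0) = T(\xi,0) = 2 \sin(2 \xi) - 3 \sin(3 \xi)$. The boundary conditions carry over: $u(0,t) = u(\pi,t) = 0$.
Solve for $u$:
  Using separation of variables $u = X(\xi)G(t)$:
  Eigenfunctions: $\sin(n\xi)$, $n = 1, 2, 3, \ldots$
  General solution: $u(\xi, t) = \sum c_n \sin(n\xi) e^{-n^2 t}$
  Matching $u(\xi,0) = 2 \sin(2 \xi) - 3 \sin(3 \xi)$ term by term: $c_2=2, c_3=-3$.
Hence $u(\xi,t) = 2 e^{-4 t} \sin(2 \xi) - 3 e^{-9 t} \sin(3 \xi)$.
Transform back: $T(\xi,t) = e^{-2t}u(\xi,t)$.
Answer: $T(\xi, t) = 2 e^{-6 t} \sin(2 \xi) - 3 e^{-11 t} \sin(3 \xi)$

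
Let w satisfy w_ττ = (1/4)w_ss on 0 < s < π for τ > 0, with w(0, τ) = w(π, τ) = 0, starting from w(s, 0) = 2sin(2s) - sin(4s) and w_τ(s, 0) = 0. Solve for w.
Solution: Using separation of variables w = X(s)T(τ):
Eigenfunctions: sin(ns), n = 1, 2, 3, ...
General solution: w(s, τ) = Σ [A_n cos(n τ/2) + B_n sin(n τ/2)] sin(ns)
From w(s,0) = 2sin(2s) - sin(4s): A_2=2, A_4=-1. From w_τ(s,0) = 0: all B_n = 0.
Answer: w(s, τ) = 2sin(2s)cos(τ) - sin(4s)cos(2τ)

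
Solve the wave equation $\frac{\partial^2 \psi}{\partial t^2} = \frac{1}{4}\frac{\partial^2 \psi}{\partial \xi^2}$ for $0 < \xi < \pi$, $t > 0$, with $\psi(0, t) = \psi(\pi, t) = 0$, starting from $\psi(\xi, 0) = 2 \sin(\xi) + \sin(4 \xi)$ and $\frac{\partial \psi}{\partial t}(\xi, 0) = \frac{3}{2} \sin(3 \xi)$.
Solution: Using separation of variables $\psi = X(\xi)T(t)$:
Eigenfunctions: $\sin(n\xi)$, $n = 1, 2, 3, \ldots$
General solution: $\psi(\xi, t) = \sum [A_n \cos(n t/2) + B_n \sin(n t/2)] \sin(n\xi)$
From $\psi(\xi,0) = 2 \sin(\xi) + \sin(4 \xi)$: $A_1=2, A_4=1$. From $\psi_t(\xi,0) = \frac{3}{2} \sin(3 \xi)$, using $\psi_t(\xi,0) = \sum \omega_n B_n \sin(n\xi)$ with $\omega_n = n/2$: $B_3 = (3/2)/(3/2) = 1$.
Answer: $\psi(\xi, t) = 2 \sin(\xi) \cos(t/2) + \sin(3 \xi) \sin(3 t/2) + \sin(4 \xi) \cos(2 t)$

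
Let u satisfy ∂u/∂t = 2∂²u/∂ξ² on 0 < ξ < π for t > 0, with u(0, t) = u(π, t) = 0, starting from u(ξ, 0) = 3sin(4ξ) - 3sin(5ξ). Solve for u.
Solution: Using separation of variables u = X(ξ)T(t):
Eigenfunctions: sin(nξ), n = 1, 2, 3, ...
General solution: u(ξ, t) = Σ c_n sin(nξ) exp(-2n² t)
Matching u(ξ,0) = 3sin(4ξ) - 3sin(5ξ) term by term: c_4=3, c_5=-3.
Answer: u(ξ, t) = 3exp(-32t)sin(4ξ) - 3exp(-50t)sin(5ξ)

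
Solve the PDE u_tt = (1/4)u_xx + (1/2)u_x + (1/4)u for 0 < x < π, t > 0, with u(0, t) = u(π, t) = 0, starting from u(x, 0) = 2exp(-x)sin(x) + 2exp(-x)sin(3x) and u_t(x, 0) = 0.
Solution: Substitute u = exp(-x)w, i.e. w = exp(x)u.
By the product rule, u_x = exp(-x)(w_x - w), u_xx = exp(-x)(w_xx - 2w_x + w), u_tt = exp(-x)w_tt.
Substituting into the PDE and dividing by exp(-x): w_tt = (1/4)(w_xx - 2w_x + w) + (1/2)(w_x - w) + (1/4)w.
The lower-order terms cancel, leaving the standard wave equation w_tt = (1/4)w_xx.
Initial data for w: w(x,0) = exp(x)u(x,0) = 2sin(x) + 2sin(3x); w_t(x,0) = exp(x)u_t(x,0) = 0. The boundary conditions carry over: w(0,t) = w(π,t) = 0.
Solve for w:
  Using separation of variables w = X(x)T(t):
  Eigenfunctions: sin(nx), n = 1, 2, 3, ...
  General solution: w(x, t) = Σ [A_n cos(n t/2) + B_n sin(n t/2)] sin(nx)
  From w(x,0) = 2sin(x) + 2sin(3x): A_1=2, A_3=2. From w_t(x,0) = 0: all B_n = 0.
Hence w(x,t) = 2sin(x)cos(t/2) + 2sin(3x)cos(3t/2).
Transform back: u(x,t) = exp(-x)w(x,t).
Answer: u(x, t) = 2exp(-x)sin(x)cos(t/2) + 2exp(-x)sin(3x)cos(3t/2)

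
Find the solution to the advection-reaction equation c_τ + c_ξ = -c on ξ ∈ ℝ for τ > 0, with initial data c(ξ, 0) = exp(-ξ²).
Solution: Substitute c = exp(-τ)u, i.e. u = exp(τ)c.
By the product rule, c_τ = exp(-τ)(u_τ - u), c_ξ = exp(-τ)u_ξ.
Substituting into the PDE and dividing by exp(-τ): u_τ - u + u_ξ = -u.
The lower-order terms cancel, leaving the standard advection equation u_τ + u_ξ = 0.
Initial data for u: u(ξ,0) = c(ξ,0) = exp(-ξ²).
Solve for u:
  By method of characteristics (waves move right with speed 1):
  Along characteristics ξ - τ = const, u is constant, so u(ξ,τ) = f(ξ - τ) with f = u(·, 0).
Hence u(ξ,τ) = exp(-(ξ - τ)²).
Transform back: c(ξ,τ) = exp(-τ)u(ξ,τ).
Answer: c(ξ, τ) = exp(-τ)exp(-(ξ - τ)²)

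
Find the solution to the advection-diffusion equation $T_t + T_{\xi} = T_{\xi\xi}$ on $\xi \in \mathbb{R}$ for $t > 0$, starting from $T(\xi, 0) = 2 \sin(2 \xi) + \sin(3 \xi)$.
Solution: Moving frame: $\eta = \xi - t$, $\sigma = t$, $T = u(\eta,\sigma)$, so $T_t = u_{\sigma} - u_{\eta}$ and $T_{\xi\xi} = u_{\eta\eta}$.
Hence $T_t + T_{\xi} = u_{\sigma}$ and the PDE becomes the heat equation $u_{\sigma} = u_{\eta\eta}$ on $\eta \in \mathbb{R}$.
Initial data: $u(\eta,0) = T(\eta,0) = 2 \sin(2 \eta) + \sin(3 \eta)$. Each mode $\sin(n\eta)$ decays as $e^{-n^2\sigma}$ on $\mathbb{R}$, so $u(\eta,\sigma) = \sum c_n e^{-n^2\sigma} \sin(n\eta)$ with $c_2=2, c_3=1$: $u(\eta,\sigma) = 2 e^{-4 \sigma} \sin(2 \eta) + e^{-9 \sigma} \sin(3 \eta)$.
Substituting back: $T(\xi,t) = u(\xi - t, t)$.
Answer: $T(\xi, t) = 2 e^{-4 t} \sin(2 \xi - 2 t) + e^{-9 t} \sin(3 \xi - 3 t)$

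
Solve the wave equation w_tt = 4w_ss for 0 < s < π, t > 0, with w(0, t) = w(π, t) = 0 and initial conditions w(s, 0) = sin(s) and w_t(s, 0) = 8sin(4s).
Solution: Separating variables: w = Σ [A_n cos(ω_n t) + B_n sin(ω_n t)] sin(ns), ω_n = 2n. From ICs (B_n = velocity coefficient / ω_n): A_1=1, B_4=1.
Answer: w(s, t) = sin(s)cos(2t) + sin(4s)sin(8t)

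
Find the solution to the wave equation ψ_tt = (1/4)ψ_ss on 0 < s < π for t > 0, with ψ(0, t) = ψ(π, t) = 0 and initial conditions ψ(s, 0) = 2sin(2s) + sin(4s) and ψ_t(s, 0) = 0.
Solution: Separating variables: ψ = Σ [A_n cos(ω_n t) + B_n sin(ω_n t)] sin(ns), ω_n = n/2. From ICs: A_2=2, A_4=1.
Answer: ψ(s, t) = 2sin(2s)cos(t) + sin(4s)cos(2t)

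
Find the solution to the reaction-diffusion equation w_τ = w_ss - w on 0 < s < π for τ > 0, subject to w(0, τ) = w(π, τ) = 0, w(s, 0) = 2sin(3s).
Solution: Substitute w = exp(-τ)u, i.e. u = exp(τ)w.
By the product rule, w_τ = exp(-τ)(u_τ - u), w_ss = exp(-τ)u_ss.
Substituting into the PDE and dividing by exp(-τ): u_τ - u = u_ss - u.
The lower-order terms cancel, leaving the standard heat equation u_τ = u_ss.
Initial data for u: u(s,0) = w(s,0) = 2sin(3s). The boundary conditions carry over: u(0,τ) = u(π,τ) = 0.
Solve for u:
  Using separation of variables u = X(s)T(τ):
  Eigenfunctions: sin(ns), n = 1, 2, 3, ...
  General solution: u(s, τ) = Σ c_n sin(ns) exp(-n² τ)
  Matching u(s,0) = 2sin(3s) term by term: c_3=2.
Hence u(s,τ) = 2exp(-9τ)sin(3s).
Transform back: w(s,τ) = exp(-τ)u(s,τ).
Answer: w(s, τ) = 2exp(-10τ)sin(3s)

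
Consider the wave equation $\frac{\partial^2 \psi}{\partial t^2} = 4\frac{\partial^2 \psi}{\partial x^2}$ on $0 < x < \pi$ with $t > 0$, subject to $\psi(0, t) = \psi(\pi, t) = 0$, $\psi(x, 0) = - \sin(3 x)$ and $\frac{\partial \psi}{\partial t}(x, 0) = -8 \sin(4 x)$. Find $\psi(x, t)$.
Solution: Separating variables: $\psi = \sum [A_n \cos(\omega_n t) + B_n \sin(\omega_n t)] \sin(nx)$, $\omega_n = 2n$. From ICs ($B_n$ = velocity coefficient / $\omega_n$): $A_3=-1, B_4=-1$.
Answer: $\psi(x, t) = - \sin(8 t) \sin(4 x) -  \sin(3 x) \cos(6 t)$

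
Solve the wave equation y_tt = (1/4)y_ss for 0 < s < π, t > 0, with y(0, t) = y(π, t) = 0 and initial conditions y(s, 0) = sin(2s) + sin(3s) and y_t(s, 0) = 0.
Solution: Separating variables: y = Σ [A_n cos(ω_n t) + B_n sin(ω_n t)] sin(ns), ω_n = n/2. From ICs: A_2=1, A_3=1.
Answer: y(s, t) = sin(2s)cos(t) + sin(3s)cos(3t/2)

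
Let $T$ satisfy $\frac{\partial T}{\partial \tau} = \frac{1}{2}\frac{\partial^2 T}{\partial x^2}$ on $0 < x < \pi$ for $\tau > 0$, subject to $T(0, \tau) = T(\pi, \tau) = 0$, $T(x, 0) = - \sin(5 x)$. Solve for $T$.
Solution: Using separation of variables $T = X(x)G(\tau)$:
Eigenfunctions: $\sin(nx)$, $n = 1, 2, 3, \ldots$
General solution: $T(x, \tau) = \sum c_n \sin(nx) e^{-n^2 \tau/2}$
Matching $T(x,0) = - \sin(5 x)$ term by term: $c_5=-1$.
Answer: $T(x, \tau) = - e^{-25 \tau/2} \sin(5 x)$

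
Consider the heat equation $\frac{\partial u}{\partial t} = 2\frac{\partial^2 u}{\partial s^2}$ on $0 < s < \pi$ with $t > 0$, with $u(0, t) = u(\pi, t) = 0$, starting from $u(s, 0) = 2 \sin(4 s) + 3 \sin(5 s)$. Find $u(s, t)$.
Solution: Using separation of variables $u = X(s)T(t)$:
Eigenfunctions: $\sin(ns)$, $n = 1, 2, 3, \ldots$
General solution: $u(s, t) = \sum c_n \sin(ns) e^{-2n^2 t}$
Matching $u(s,0) = 2 \sin(4 s) + 3 \sin(5 s)$ term by term: $c_4=2, c_5=3$.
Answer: $u(s, t) = 2 e^{-32 t} \sin(4 s) + 3 e^{-50 t} \sin(5 s)$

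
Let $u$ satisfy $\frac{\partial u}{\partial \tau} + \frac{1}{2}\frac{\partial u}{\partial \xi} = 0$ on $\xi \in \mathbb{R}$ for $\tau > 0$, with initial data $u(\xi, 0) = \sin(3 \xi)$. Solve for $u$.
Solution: By characteristics ($d\xi/d\tau = 1/2$), $u(\xi,\tau) = f(\xi - \frac{1}{2}\tau)$ with $f = u( \cdot , 0)$.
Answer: $u(\xi, \tau) = - \sin(3 \tau/2 - 3 \xi)$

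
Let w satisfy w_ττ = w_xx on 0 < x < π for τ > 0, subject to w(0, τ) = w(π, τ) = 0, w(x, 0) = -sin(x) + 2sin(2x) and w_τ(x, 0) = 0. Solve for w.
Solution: Separating variables: w = Σ [A_n cos(ω_n τ) + B_n sin(ω_n τ)] sin(nx), ω_n = n. From ICs: A_1=-1, A_2=2.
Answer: w(x, τ) = -sin(x)cos(τ) + 2sin(2x)cos(2τ)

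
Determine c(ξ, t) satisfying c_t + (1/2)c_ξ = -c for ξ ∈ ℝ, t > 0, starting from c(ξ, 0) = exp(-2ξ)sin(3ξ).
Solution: Substitute c = exp(-2ξ)u.
Then c_ξ = exp(-2ξ)(u_ξ - 2u), c_t = exp(-2ξ)u_t; substituting and dividing by exp(-2ξ), the lower-order terms cancel: u_t + (1/2)u_ξ = 0 (standard advection equation).
Data for u: u(ξ,0) = exp(2ξ)c(ξ,0) = sin(3ξ).
By characteristics (dξ/dt = 1/2), u(ξ,t) = f(ξ - (1/2)t) with f = u(·, 0).
So u(ξ,t) = -sin(3t/2 - 3ξ), and c(ξ,t) = exp(-2ξ)u(ξ,t).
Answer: c(ξ, t) = -exp(-2ξ)sin(3t/2 - 3ξ)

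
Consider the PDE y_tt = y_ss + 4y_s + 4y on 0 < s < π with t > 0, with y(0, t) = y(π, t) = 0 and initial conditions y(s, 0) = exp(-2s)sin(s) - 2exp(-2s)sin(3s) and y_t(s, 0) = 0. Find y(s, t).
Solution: Substitute y = exp(-2s)u.
Then y_s = exp(-2s)(u_s - 2u), y_ss = exp(-2s)(u_ss - 4u_s + 4u), y_tt = exp(-2s)u_tt; substituting and dividing by exp(-2s), the lower-order terms cancel: u_tt = u_ss (standard wave equation).
Data for u: u(s,0) = exp(2s)y(s,0) = sin(s) - 2sin(3s); u_t(s,0) = exp(2s)y_t(s,0) = 0. The boundary conditions carry over: u(0,t) = u(π,t) = 0.
Separating variables: u = Σ [A_n cos(ω_n t) + B_n sin(ω_n t)] sin(ns), ω_n = n. From ICs: A_1=1, A_3=-2.
So u(s,t) = sin(s)cos(t) - 2sin(3s)cos(3t), and y(s,t) = exp(-2s)u(s,t).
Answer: y(s, t) = exp(-2s)sin(s)cos(t) - 2exp(-2s)sin(3s)cos(3t)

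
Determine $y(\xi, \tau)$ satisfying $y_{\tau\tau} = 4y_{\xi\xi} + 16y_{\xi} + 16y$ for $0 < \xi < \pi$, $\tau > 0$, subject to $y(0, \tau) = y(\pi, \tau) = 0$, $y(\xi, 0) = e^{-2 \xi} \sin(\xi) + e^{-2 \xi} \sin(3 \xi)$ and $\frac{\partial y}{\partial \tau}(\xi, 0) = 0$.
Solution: Substitute $y = e^{-2\xi}u$.
Then $y_{\xi} = e^{-2\xi}(u_{\xi} - 2u)$, $y_{\xi\xi} = e^{-2\xi}(u_{\xi\xi} - 4u_{\xi} + 4u)$, $y_{\tau\tau} = e^{-2\xi}u_{\tau\tau}$; substituting and dividing by $e^{-2\xi}$, the lower-order terms cancel: $u_{\tau\tau} = 4u_{\xi\xi}$ (standard wave equation).
Data for $u$: $u(\xi,0) = e^{2\xi}y(\xi,0) = \sin(\xi) + \sin(3 \xi)$; $u_{\tau}(\xi,0) = e^{2\xi}y_{\tau}(\xi,0) = 0$. The boundary conditions carry over: $u(0,\tau) = u(\pi,\tau) = 0$.
Separating variables: $u = \sum [A_n \cos(\omega_n \tau) + B_n \sin(\omega_n \tau)] \sin(n\xi)$, $\omega_n = 2n$. From ICs: $A_1=1, A_3=1$.
So $u(\xi,\tau) = \sin(\xi) \cos(2 \tau) + \sin(3 \xi) \cos(6 \tau)$, and $y(\xi,\tau) = e^{-2\xi}u(\xi,\tau)$.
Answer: $y(\xi, \tau) = e^{-2 \xi} \sin(\xi) \cos(2 \tau) + e^{-2 \xi} \sin(3 \xi) \cos(6 \tau)$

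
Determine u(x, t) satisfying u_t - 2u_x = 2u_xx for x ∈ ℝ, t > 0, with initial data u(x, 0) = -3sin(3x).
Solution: Moving frame: η = x + 2t, σ = t, u = w(η,σ), so u_t = w_σ + 2w_η and u_xx = w_ηη.
Hence u_t - 2u_x = w_σ and the PDE becomes the heat equation w_σ = 2w_ηη on η ∈ ℝ.
Initial data: w(η,0) = u(η,0) = -3sin(3η). Each mode sin(nη) decays as exp(-2n²σ) on ℝ, so w(η,σ) = Σ c_n exp(-2n²σ) sin(nη) with c_3=-3: w(η,σ) = -3exp(-18σ)sin(3η).
Substituting back: u(x,t) = w(x + 2t, t).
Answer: u(x, t) = -3exp(-18t)sin(6t + 3x)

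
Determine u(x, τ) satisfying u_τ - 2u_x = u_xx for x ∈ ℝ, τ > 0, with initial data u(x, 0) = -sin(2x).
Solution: Change to a moving frame: let η = x + 2τ, σ = τ and write u(x,τ) = w(η,σ).
By the chain rule u_τ = w_σ + 2w_η, u_x = w_η, u_xx = w_ηη.
Then u_τ - 2u_x = w_σ: the advection term cancels and the PDE becomes the heat equation w_σ = w_ηη on η ∈ ℝ.
Initial data: w(η,0) = u(η,0) = -sin(2η).
On η ∈ ℝ each mode satisfies (sin(nη))″ = -n² sin(nη), so exp(-n²σ) sin(nη) solves the heat equation; by superposition w(η,σ) = Σ c_n exp(-n²σ) sin(nη).
Reading off the coefficients: c_2=-1, so w(η,σ) = -exp(-4σ)sin(2η).
Substituting back η = x + 2τ, σ = τ: u(x,τ) = w(x + 2τ, τ).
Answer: u(x, τ) = -exp(-4τ)sin(2x + 4τ)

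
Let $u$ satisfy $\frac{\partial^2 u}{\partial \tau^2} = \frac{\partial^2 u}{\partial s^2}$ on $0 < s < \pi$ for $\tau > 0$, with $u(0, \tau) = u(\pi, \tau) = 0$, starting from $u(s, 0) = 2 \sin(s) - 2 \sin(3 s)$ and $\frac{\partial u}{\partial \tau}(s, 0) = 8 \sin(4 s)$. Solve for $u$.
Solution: Separating variables: $u = \sum [A_n \cos(\omega_n \tau) + B_n \sin(\omega_n \tau)] \sin(ns)$, $\omega_n = n$. From ICs ($B_n$ = velocity coefficient / $\omega_n$): $A_1=2, A_3=-2, B_4=2$.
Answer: $u(s, \tau) = 2 \sin(4 \tau) \sin(4 s) + 2 \sin(s) \cos(\tau) - 2 \sin(3 s) \cos(3 \tau)$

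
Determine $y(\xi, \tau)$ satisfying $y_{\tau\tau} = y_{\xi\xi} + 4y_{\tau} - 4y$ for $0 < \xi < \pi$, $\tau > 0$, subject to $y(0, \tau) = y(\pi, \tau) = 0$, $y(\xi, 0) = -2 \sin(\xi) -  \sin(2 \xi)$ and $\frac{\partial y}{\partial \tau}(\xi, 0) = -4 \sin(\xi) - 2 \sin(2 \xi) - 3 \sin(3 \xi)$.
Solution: Substitute $y = e^{2\tau}u$, i.e. $u = e^{-2\tau}y$.
By the product rule, $y_{\tau} = e^{2\tau}(u_{\tau} + 2u)$, $y_{\tau\tau} = e^{2\tau}(u_{\tau\tau} + 4u_{\tau} + 4u)$, $y_{\xi\xi} = e^{2\tau}u_{\xi\xi}$.
Substituting into the PDE and dividing by $e^{2\tau}$: $u_{\tau\tau} + 4u_{\tau} + 4u = u_{\xi\xi} + 4(u_{\tau} + 2u) - 4u$.
The lower-order terms cancel, leaving the standard wave equation $u_{\tau\tau} = u_{\xi\xi}$.
Initial data for $u$: $u(\xi,0) = y(\xi,0) = -2 \sin(\xi) - \sin(2 \xi)$; $u_{\tau}(\xi,0) = y_{\tau}(\xi,0) - 2y(\xi,0) = -3 \sin(3 \xi)$. The boundary conditions carry over: $u(0,\tau) = u(\pi,\tau) = 0$.
Solve for $u$:
  Using separation of variables $u = X(\xi)T(\tau)$:
  Eigenfunctions: $\sin(n\xi)$, $n = 1, 2, 3, \ldots$
  General solution: $u(\xi, \tau) = \sum [A_n \cos(n \tau) + B_n \sin(n \tau)] \sin(n\xi)$
  From $u(\xi,0) = -2 \sin(\xi) - \sin(2 \xi)$: $A_1=-2, A_2=-1$. From $u_{\tau}(\xi,0) = -3 \sin(3 \xi)$, using $u_{\tau}(\xi,0) = \sum \omega_n B_n \sin(n\xi)$ with $\omega_n = n$: $B_3 = (-3)/3 = -1$.
Hence $u(\xi,\tau) = -2 \sin(\xi) \cos(\tau) - \sin(2 \xi) \cos(2 \tau) - \sin(3 \xi) \sin(3 \tau)$.
Transform back: $y(\xi,\tau) = e^{2\tau}u(\xi,\tau)$.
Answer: $y(\xi, \tau) = - e^{2 \tau} \sin(3 \tau) \sin(3 \xi) - 2 e^{2 \tau} \sin(\xi) \cos(\tau) -  e^{2 \tau} \sin(2 \xi) \cos(2 \tau)$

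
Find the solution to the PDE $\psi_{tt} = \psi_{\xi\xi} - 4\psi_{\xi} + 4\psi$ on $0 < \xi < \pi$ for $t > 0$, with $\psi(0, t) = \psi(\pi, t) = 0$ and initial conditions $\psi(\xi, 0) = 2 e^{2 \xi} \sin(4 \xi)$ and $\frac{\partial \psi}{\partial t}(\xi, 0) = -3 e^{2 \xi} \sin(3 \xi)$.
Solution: Substitute $\psi = e^{2\xi}u$.
Then $\psi_{\xi} = e^{2\xi}(u_{\xi} + 2u)$, $\psi_{\xi\xi} = e^{2\xi}(u_{\xi\xi} + 4u_{\xi} + 4u)$, $\psi_{tt} = e^{2\xi}u_{tt}$; substituting and dividing by $e^{2\xi}$, the lower-order terms cancel: $u_{tt} = u_{\xi\xi}$ (standard wave equation).
Data for $u$: $u(\xi,0) = e^{-2\xi}\psi(\xi,0) = 2 \sin(4 \xi)$; $u_t(\xi,0) = e^{-2\xi}\psi_t(\xi,0) = -3 \sin(3 \xi)$. The boundary conditions carry over: $u(0,t) = u(\pi,t) = 0$.
Separating variables: $u = \sum [A_n \cos(\omega_n t) + B_n \sin(\omega_n t)] \sin(n\xi)$, $\omega_n = n$. From ICs ($B_n$ = velocity coefficient / $\omega_n$): $A_4=2, B_3=-1$.
So $u(\xi,t) = - \sin(3 t) \sin(3 \xi) + 2 \sin(4 \xi) \cos(4 t)$, and $\psi(\xi,t) = e^{2\xi}u(\xi,t)$.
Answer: $\psi(\xi, t) = - e^{2 \xi} \sin(3 \xi) \sin(3 t) + 2 e^{2 \xi} \sin(4 \xi) \cos(4 t)$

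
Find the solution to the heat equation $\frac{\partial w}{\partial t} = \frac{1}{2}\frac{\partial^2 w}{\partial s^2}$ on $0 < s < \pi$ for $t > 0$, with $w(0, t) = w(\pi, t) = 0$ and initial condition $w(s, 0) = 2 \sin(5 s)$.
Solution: Using separation of variables $w = X(s)T(t)$:
Eigenfunctions: $\sin(ns)$, $n = 1, 2, 3, \ldots$
General solution: $w(s, t) = \sum c_n \sin(ns) e^{-n^2 t/2}$
Matching $w(s,0) = 2 \sin(5 s)$ term by term: $c_5=2$.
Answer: $w(s, t) = 2 e^{-25 t/2} \sin(5 s)$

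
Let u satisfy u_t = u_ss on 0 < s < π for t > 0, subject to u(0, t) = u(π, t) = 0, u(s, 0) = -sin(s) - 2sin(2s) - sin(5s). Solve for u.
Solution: Separating variables: u = Σ c_n exp(-n²t) sin(ns). From u(s,0) = -sin(s) - 2sin(2s) - sin(5s): c_1=-1, c_2=-2, c_5=-1.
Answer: u(s, t) = -exp(-t)sin(s) - 2exp(-4t)sin(2s) - exp(-25t)sin(5s)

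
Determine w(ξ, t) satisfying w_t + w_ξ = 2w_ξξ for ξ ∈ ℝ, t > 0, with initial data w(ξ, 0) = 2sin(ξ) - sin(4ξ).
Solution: Moving frame: η = ξ - t, σ = t, w = u(η,σ), so w_t = u_σ - u_η and w_ξξ = u_ηη.
Hence w_t + w_ξ = u_σ and the PDE becomes the heat equation u_σ = 2u_ηη on η ∈ ℝ.
Initial data: u(η,0) = w(η,0) = 2sin(η) - sin(4η). Each mode sin(nη) decays as exp(-2n²σ) on ℝ, so u(η,σ) = Σ c_n exp(-2n²σ) sin(nη) with c_1=2, c_4=-1: u(η,σ) = 2exp(-2σ)sin(η) - exp(-32σ)sin(4η).
Substituting back: w(ξ,t) = u(ξ - t, t).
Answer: w(ξ, t) = -2exp(-2t)sin(t - ξ) + exp(-32t)sin(4t - 4ξ)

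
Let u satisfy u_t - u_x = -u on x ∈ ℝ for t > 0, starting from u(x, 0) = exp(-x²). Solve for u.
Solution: Substitute u = exp(-t)w.
Then u_t = exp(-t)(w_t - w), u_x = exp(-t)w_x; substituting and dividing by exp(-t), the lower-order terms cancel: w_t - w_x = 0 (standard advection equation).
Data for w: w(x,0) = u(x,0) = exp(-x²).
By characteristics (dx/dt = -1), w(x,t) = f(x + t) with f = w(·, 0).
So w(x,t) = exp(-(t + x)²), and u(x,t) = exp(-t)w(x,t).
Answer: u(x, t) = exp(-t)exp(-(t + x)²)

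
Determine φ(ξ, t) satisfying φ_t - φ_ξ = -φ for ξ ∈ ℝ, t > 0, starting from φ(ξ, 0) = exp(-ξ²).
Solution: Substitute φ = exp(-t)u.
Then φ_t = exp(-t)(u_t - u), φ_ξ = exp(-t)u_ξ; substituting and dividing by exp(-t), the lower-order terms cancel: u_t - u_ξ = 0 (standard advection equation).
Data for u: u(ξ,0) = φ(ξ,0) = exp(-ξ²).
By characteristics (dξ/dt = -1), u(ξ,t) = f(ξ + t) with f = u(·, 0).
So u(ξ,t) = exp(-(t + ξ)²), and φ(ξ,t) = exp(-t)u(ξ,t).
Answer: φ(ξ, t) = exp(-t)exp(-(t + ξ)²)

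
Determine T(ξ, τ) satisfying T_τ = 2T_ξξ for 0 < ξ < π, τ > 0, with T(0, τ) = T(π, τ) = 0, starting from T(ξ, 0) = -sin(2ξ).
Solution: Separating variables: T = Σ c_n exp(-2n²τ) sin(nξ). From T(ξ,0) = -sin(2ξ): c_2=-1.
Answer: T(ξ, τ) = -exp(-8τ)sin(2ξ)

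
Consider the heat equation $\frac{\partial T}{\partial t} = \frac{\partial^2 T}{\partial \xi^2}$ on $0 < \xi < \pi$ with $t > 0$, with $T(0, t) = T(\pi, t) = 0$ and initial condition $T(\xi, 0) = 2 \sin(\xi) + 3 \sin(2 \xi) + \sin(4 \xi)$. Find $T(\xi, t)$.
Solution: Using separation of variables $T = X(\xi)G(t)$:
Eigenfunctions: $\sin(n\xi)$, $n = 1, 2, 3, \ldots$
General solution: $T(\xi, t) = \sum c_n \sin(n\xi) e^{-n^2 t}$
Matching $T(\xi,0) = 2 \sin(\xi) + 3 \sin(2 \xi) + \sin(4 \xi)$ term by term: $c_1=2, c_2=3, c_4=1$.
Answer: $T(\xi, t) = 2 e^{-t} \sin(\xi) + 3 e^{-4 t} \sin(2 \xi) + e^{-16 t} \sin(4 \xi)$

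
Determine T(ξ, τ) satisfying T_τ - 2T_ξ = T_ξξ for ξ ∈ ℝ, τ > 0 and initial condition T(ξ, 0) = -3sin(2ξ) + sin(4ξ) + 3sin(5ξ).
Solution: Moving frame: η = ξ + 2τ, σ = τ, T = u(η,σ), so T_τ = u_σ + 2u_η and T_ξξ = u_ηη.
Hence T_τ - 2T_ξ = u_σ and the PDE becomes the heat equation u_σ = u_ηη on η ∈ ℝ.
Initial data: u(η,0) = T(η,0) = -3sin(2η) + sin(4η) + 3sin(5η). Each mode sin(nη) decays as exp(-n²σ) on ℝ, so u(η,σ) = Σ c_n exp(-n²σ) sin(nη) with c_2=-3, c_4=1, c_5=3: u(η,σ) = -3exp(-4σ)sin(2η) + exp(-16σ)sin(4η) + 3exp(-25σ)sin(5η).
Substituting back: T(ξ,τ) = u(ξ + 2τ, τ).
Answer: T(ξ, τ) = -3exp(-4τ)sin(2ξ + 4τ) + exp(-16τ)sin(4ξ + 8τ) + 3exp(-25τ)sin(5ξ + 10τ)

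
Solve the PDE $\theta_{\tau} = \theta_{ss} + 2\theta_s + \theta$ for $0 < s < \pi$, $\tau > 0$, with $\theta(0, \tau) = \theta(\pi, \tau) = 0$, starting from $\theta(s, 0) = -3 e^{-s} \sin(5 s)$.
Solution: Substitute $\theta = e^{-s}u$, i.e. $u = e^{s}\theta$.
By the product rule, $\theta_s = e^{-s}(u_s - u)$, $\theta_{ss} = e^{-s}(u_{ss} - 2u_s + u)$, $\theta_{\tau} = e^{-s}u_{\tau}$.
Substituting into the PDE and dividing by $e^{-s}$: $u_{\tau} = (u_{ss} - 2u_s + u) + 2(u_s - u) + u$.
The lower-order terms cancel, leaving the standard heat equation $u_{\tau} = u_{ss}$.
Initial data for $u$: $u(s,0) = e^{s}\theta(s,0) = -3 \sin(5 s)$. The boundary conditions carry over: $u(0,\tau) = u(\pi,\tau) = 0$.
Solve for $u$:
  Using separation of variables $u = X(s)G(\tau)$:
  Eigenfunctions: $\sin(ns)$, $n = 1, 2, 3, \ldots$
  General solution: $u(s, \tau) = \sum c_n \sin(ns) e^{-n^2 \tau}$
  Matching $u(s,0) = -3 \sin(5 s)$ term by term: $c_5=-3$.
Hence $u(s,\tau) = -3 e^{-25 \tau} \sin(5 s)$.
Transform back: $\theta(s,\tau) = e^{-s}u(s,\tau)$.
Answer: $\theta(s, \tau) = -3 e^{-25 \tau} e^{-s} \sin(5 s)$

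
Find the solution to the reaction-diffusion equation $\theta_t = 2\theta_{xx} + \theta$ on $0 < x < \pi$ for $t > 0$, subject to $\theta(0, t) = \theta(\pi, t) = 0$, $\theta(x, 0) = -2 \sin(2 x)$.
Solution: Substitute $\theta = e^{t}u$, i.e. $u = e^{-t}\theta$.
By the product rule, $\theta_t = e^{t}(u_t + u)$, $\theta_{xx} = e^{t}u_{xx}$.
Substituting into the PDE and dividing by $e^{t}$: $u_t + u = 2u_{xx} + u$.
The lower-order terms cancel, leaving the standard heat equation $u_t = 2u_{xx}$.
Initial data for $u$: $u(x,0) = \theta(x,0) = -2 \sin(2 x)$. The boundary conditions carry over: $u(0,t) = u(\pi,t) = 0$.
Solve for $u$:
  Using separation of variables $u = X(x)G(t)$:
  Eigenfunctions: $\sin(nx)$, $n = 1, 2, 3, \ldots$
  General solution: $u(x, t) = \sum c_n \sin(nx) e^{-2n^2 t}$
  Matching $u(x,0) = -2 \sin(2 x)$ term by term: $c_2=-2$.
Hence $u(x,t) = -2 e^{-8 t} \sin(2 x)$.
Transform back: $\theta(x,t) = e^{t}u(x,t)$.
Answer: $\theta(x, t) = -2 e^{-7 t} \sin(2 x)$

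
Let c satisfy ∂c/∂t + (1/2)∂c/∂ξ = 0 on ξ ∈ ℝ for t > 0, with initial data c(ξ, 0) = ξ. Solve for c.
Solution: By characteristics (dξ/dt = 1/2), c(ξ,t) = f(ξ - (1/2)t) with f = c(·, 0).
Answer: c(ξ, t) = -(1/2)t + ξ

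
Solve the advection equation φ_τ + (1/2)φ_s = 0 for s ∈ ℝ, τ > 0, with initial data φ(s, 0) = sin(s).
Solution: By characteristics (ds/dτ = 1/2), φ(s,τ) = f(s - (1/2)τ) with f = φ(·, 0).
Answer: φ(s, τ) = sin(s - τ/2)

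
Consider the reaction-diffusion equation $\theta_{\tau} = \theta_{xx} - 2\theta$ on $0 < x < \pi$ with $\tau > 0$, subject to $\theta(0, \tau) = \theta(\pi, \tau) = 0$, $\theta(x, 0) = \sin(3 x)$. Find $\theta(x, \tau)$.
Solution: Substitute $\theta = e^{-2\tau}u$, i.e. $u = e^{2\tau}\theta$.
By the product rule, $\theta_{\tau} = e^{-2\tau}(u_{\tau} - 2u)$, $\theta_{xx} = e^{-2\tau}u_{xx}$.
Substituting into the PDE and dividing by $e^{-2\tau}$: $u_{\tau} - 2u = u_{xx} - 2u$.
The lower-order terms cancel, leaving the standard heat equation $u_{\tau} = u_{xx}$.
Initial data for $u$: $u(x,0) = \theta(x,0) = \sin(3 x)$. The boundary conditions carry over: $u(0,\tau) = u(\pi,\tau) = 0$.
Solve for $u$:
  Using separation of variables $u = X(x)G(\tau)$:
  Eigenfunctions: $\sin(nx)$, $n = 1, 2, 3, \ldots$
  General solution: $u(x, \tau) = \sum c_n \sin(nx) e^{-n^2 \tau}$
  Matching $u(x,0) = \sin(3 x)$ term by term: $c_3=1$.
Hence $u(x,\tau) = e^{-9 \tau} \sin(3 x)$.
Transform back: $\theta(x,\tau) = e^{-2\tau}u(x,\tau)$.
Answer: $\theta(x, \tau) = e^{-11 \tau} \sin(3 x)$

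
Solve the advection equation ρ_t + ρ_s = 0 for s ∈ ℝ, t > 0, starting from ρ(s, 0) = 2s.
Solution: By characteristics (ds/dt = 1), ρ(s,t) = f(s - t) with f = ρ(·, 0).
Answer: ρ(s, t) = 2s - 2t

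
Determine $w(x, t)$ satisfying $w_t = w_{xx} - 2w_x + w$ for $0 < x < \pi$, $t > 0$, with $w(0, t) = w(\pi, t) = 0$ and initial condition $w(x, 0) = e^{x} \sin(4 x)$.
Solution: Substitute $w = e^{x}u$, i.e. $u = e^{-x}w$.
By the product rule, $w_x = e^{x}(u_x + u)$, $w_{xx} = e^{x}(u_{xx} + 2u_x + u)$, $w_t = e^{x}u_t$.
Substituting into the PDE and dividing by $e^{x}$: $u_t = (u_{xx} + 2u_x + u) - 2(u_x + u) + u$.
The lower-order terms cancel, leaving the standard heat equation $u_t = u_{xx}$.
Initial data for $u$: $u(x,0) = e^{-x}w(x,0) = \sin(4 x)$. The boundary conditions carry over: $u(0,t) = u(\pi,t) = 0$.
Solve for $u$:
  Using separation of variables $u = X(x)T(t)$:
  Eigenfunctions: $\sin(nx)$, $n = 1, 2, 3, \ldots$
  General solution: $u(x, t) = \sum c_n \sin(nx) e^{-n^2 t}$
  Matching $u(x,0) = \sin(4 x)$ term by term: $c_4=1$.
Hence $u(x,t) = e^{-16 t} \sin(4 x)$.
Transform back: $w(x,t) = e^{x}u(x,t)$.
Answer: $w(x, t) = e^{-16 t} e^{x} \sin(4 x)$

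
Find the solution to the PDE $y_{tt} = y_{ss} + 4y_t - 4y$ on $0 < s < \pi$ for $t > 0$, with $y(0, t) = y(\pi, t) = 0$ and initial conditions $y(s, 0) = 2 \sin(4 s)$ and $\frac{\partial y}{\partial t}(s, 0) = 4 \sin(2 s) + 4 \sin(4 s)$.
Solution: Substitute $y = e^{2t}u$.
Then $y_t = e^{2t}(u_t + 2u)$, $y_{tt} = e^{2t}(u_{tt} + 4u_t + 4u)$, $y_{ss} = e^{2t}u_{ss}$; substituting and dividing by $e^{2t}$, the lower-order terms cancel: $u_{tt} = u_{ss}$ (standard wave equation).
Data for $u$: $u(s,0) = y(s,0) = 2 \sin(4 s)$; $u_t(s,0) = y_t(s,0) - 2y(s,0) = 4 \sin(2 s)$. The boundary conditions carry over: $u(0,t) = u(\pi,t) = 0$.
Separating variables: $u = \sum [A_n \cos(\omega_n t) + B_n \sin(\omega_n t)] \sin(ns)$, $\omega_n = n$. From ICs ($B_n$ = velocity coefficient / $\omega_n$): $A_4=2, B_2=2$.
So $u(s,t) = 2 \sin(2 s) \sin(2 t) + 2 \sin(4 s) \cos(4 t)$, and $y(s,t) = e^{2t}u(s,t)$.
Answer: $y(s, t) = 2 e^{2 t} \sin(2 s) \sin(2 t) + 2 e^{2 t} \sin(4 s) \cos(4 t)$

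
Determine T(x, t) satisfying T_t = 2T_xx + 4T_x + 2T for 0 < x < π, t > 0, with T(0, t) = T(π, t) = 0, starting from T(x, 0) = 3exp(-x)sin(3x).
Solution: Substitute T = exp(-x)u, i.e. u = exp(x)T.
By the product rule, T_x = exp(-x)(u_x - u), T_xx = exp(-x)(u_xx - 2u_x + u), T_t = exp(-x)u_t.
Substituting into the PDE and dividing by exp(-x): u_t = 2(u_xx - 2u_x + u) + 4(u_x - u) + 2u.
The lower-order terms cancel, leaving the standard heat equation u_t = 2u_xx.
Initial data for u: u(x,0) = exp(x)T(x,0) = 3sin(3x). The boundary conditions carry over: u(0,t) = u(π,t) = 0.
Solve for u:
  Using separation of variables u = X(x)G(t):
  Eigenfunctions: sin(nx), n = 1, 2, 3, ...
  General solution: u(x, t) = Σ c_n sin(nx) exp(-2n² t)
  Matching u(x,0) = 3sin(3x) term by term: c_3=3.
Hence u(x,t) = 3exp(-18t)sin(3x).
Transform back: T(x,t) = exp(-x)u(x,t).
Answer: T(x, t) = 3exp(-18t)exp(-x)sin(3x)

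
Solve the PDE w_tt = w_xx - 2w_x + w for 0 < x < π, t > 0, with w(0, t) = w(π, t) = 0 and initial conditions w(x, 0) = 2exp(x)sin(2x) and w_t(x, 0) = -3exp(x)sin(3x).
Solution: Substitute w = exp(x)u.
Then w_x = exp(x)(u_x + u), w_xx = exp(x)(u_xx + 2u_x + u), w_tt = exp(x)u_tt; substituting and dividing by exp(x), the lower-order terms cancel: u_tt = u_xx (standard wave equation).
Data for u: u(x,0) = exp(-x)w(x,0) = 2sin(2x); u_t(x,0) = exp(-x)w_t(x,0) = -3sin(3x). The boundary conditions carry over: u(0,t) = u(π,t) = 0.
Separating variables: u = Σ [A_n cos(ω_n t) + B_n sin(ω_n t)] sin(nx), ω_n = n. From ICs (B_n = velocity coefficient / ω_n): A_2=2, B_3=-1.
So u(x,t) = -sin(3t)sin(3x) + 2sin(2x)cos(2t), and w(x,t) = exp(x)u(x,t).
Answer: w(x, t) = -exp(x)sin(3t)sin(3x) + 2exp(x)sin(2x)cos(2t)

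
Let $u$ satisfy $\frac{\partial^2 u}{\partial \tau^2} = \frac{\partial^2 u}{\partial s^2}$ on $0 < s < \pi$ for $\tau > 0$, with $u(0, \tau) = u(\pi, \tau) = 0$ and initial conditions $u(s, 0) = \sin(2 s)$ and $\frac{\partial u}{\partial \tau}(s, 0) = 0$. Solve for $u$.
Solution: Separating variables: $u = \sum [A_n \cos(\omega_n \tau) + B_n \sin(\omega_n \tau)] \sin(ns)$, $\omega_n = n$. From ICs: $A_2=1$.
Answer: $u(s, \tau) = \sin(2 s) \cos(2 \tau)$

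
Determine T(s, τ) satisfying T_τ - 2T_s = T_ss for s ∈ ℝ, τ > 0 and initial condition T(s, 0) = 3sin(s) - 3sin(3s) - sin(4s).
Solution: Moving frame: η = s + 2τ, σ = τ, T = u(η,σ), so T_τ = u_σ + 2u_η and T_ss = u_ηη.
Hence T_τ - 2T_s = u_σ and the PDE becomes the heat equation u_σ = u_ηη on η ∈ ℝ.
Initial data: u(η,0) = T(η,0) = 3sin(η) - 3sin(3η) - sin(4η). Each mode sin(nη) decays as exp(-n²σ) on ℝ, so u(η,σ) = Σ c_n exp(-n²σ) sin(nη) with c_1=3, c_3=-3, c_4=-1: u(η,σ) = 3exp(-σ)sin(η) - 3exp(-9σ)sin(3η) - exp(-16σ)sin(4η).
Substituting back: T(s,τ) = u(s + 2τ, τ).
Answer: T(s, τ) = 3exp(-τ)sin(s + 2τ) - 3exp(-9τ)sin(3s + 6τ) - exp(-16τ)sin(4s + 8τ)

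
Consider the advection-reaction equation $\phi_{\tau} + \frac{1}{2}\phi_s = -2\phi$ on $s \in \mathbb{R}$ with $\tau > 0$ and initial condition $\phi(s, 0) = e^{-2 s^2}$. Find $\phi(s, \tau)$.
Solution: Substitute $\phi = e^{-2\tau}u$.
Then $\phi_{\tau} = e^{-2\tau}(u_{\tau} - 2u)$, $\phi_s = e^{-2\tau}u_s$; substituting and dividing by $e^{-2\tau}$, the lower-order terms cancel: $u_{\tau} + \frac{1}{2}u_s = 0$ (standard advection equation).
Data for $u$: $u(s,0) = \phi(s,0) = e^{-2 s^2}$.
By characteristics ($ds/d\tau = 1/2$), $u(s,\tau) = f(s - \frac{1}{2}\tau)$ with $f = u( \cdot , 0)$.
So $u(s,\tau) = e^{-2 (s - \tau/2)^2}$, and $\phi(s,\tau) = e^{-2\tau}u(s,\tau)$.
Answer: $\phi(s, \tau) = e^{-2 \tau} e^{-2 (-\tau/2 + s)^2}$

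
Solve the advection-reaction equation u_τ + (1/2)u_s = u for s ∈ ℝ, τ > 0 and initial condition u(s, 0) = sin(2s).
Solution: Substitute u = exp(τ)w.
Then u_τ = exp(τ)(w_τ + w), u_s = exp(τ)w_s; substituting and dividing by exp(τ), the lower-order terms cancel: w_τ + (1/2)w_s = 0 (standard advection equation).
Data for w: w(s,0) = u(s,0) = sin(2s).
By characteristics (ds/dτ = 1/2), w(s,τ) = f(s - (1/2)τ) with f = w(·, 0).
So w(s,τ) = sin(2s - τ), and u(s,τ) = exp(τ)w(s,τ).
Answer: u(s, τ) = exp(τ)sin(2s - τ)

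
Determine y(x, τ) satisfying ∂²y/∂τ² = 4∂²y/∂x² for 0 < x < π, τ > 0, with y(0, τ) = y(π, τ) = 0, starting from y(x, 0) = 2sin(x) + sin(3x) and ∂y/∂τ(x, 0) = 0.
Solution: Separating variables: y = Σ [A_n cos(ω_n τ) + B_n sin(ω_n τ)] sin(nx), ω_n = 2n. From ICs: A_1=2, A_3=1.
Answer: y(x, τ) = 2sin(x)cos(2τ) + sin(3x)cos(6τ)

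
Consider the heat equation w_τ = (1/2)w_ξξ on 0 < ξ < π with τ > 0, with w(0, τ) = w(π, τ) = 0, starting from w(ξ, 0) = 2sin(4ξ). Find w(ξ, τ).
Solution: Using separation of variables w = X(ξ)T(τ):
Eigenfunctions: sin(nξ), n = 1, 2, 3, ...
General solution: w(ξ, τ) = Σ c_n sin(nξ) exp(-n² τ/2)
Matching w(ξ,0) = 2sin(4ξ) term by term: c_4=2.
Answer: w(ξ, τ) = 2exp(-8τ)sin(4ξ)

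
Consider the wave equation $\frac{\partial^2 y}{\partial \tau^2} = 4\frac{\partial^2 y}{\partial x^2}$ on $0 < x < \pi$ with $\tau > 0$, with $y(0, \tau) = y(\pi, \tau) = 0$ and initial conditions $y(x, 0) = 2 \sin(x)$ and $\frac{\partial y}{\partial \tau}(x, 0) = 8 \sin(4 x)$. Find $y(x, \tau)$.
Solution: Separating variables: $y = \sum [A_n \cos(\omega_n \tau) + B_n \sin(\omega_n \tau)] \sin(nx)$, $\omega_n = 2n$. From ICs ($B_n$ = velocity coefficient / $\omega_n$): $A_1=2, B_4=1$.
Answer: $y(x, \tau) = \sin(8 \tau) \sin(4 x) + 2 \sin(x) \cos(2 \tau)$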